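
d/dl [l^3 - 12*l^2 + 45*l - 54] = 3*l^2 - 24*l + 45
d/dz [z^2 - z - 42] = 2*z - 1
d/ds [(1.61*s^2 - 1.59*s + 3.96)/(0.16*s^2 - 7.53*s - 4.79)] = (-11.8689*s^2 - 16.691*s + 37.4349)/(0.0256*s^4 - 2.4096*s^3 + 55.1681*s^2 + 72.1374*s + 22.9441)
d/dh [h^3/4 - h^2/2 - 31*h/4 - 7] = 3*h^2/4 - h - 31/4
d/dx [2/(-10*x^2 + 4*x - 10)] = 2*(5*x - 1)/(5*x^2 - 2*x + 5)^2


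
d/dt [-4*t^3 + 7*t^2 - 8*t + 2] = -12*t^2 + 14*t - 8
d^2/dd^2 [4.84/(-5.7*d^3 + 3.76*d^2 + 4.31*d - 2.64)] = ((165.528*d - 36.3968)*(5.7*d^3 - 3.76*d^2 - 4.31*d + 2.64) - 4.84*(-34.2*d^2 + 15.04*d + 8.62)*(-17.1*d^2 + 7.52*d + 4.31))/(5.7*d^3 - 3.76*d^2 - 4.31*d + 2.64)^3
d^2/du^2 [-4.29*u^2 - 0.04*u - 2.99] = -8.58000000000000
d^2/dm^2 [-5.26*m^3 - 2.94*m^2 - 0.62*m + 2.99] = -31.56*m - 5.88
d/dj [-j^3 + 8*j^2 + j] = -3*j^2 + 16*j + 1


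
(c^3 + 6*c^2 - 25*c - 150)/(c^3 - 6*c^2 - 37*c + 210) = (c + 5)/(c - 7)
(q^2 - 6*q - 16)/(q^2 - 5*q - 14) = (q - 8)/(q - 7)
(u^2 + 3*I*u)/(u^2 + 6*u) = (u + 3*I)/(u + 6)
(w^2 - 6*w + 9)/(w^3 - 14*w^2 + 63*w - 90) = (w - 3)/(w^2 - 11*w + 30)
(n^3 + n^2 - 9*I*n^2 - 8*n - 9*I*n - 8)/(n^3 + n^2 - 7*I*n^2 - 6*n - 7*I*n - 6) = (n - 8*I)/(n - 6*I)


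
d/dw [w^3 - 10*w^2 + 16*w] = 3*w^2 - 20*w + 16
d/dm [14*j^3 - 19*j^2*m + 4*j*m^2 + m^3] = -19*j^2 + 8*j*m + 3*m^2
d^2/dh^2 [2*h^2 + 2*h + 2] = 4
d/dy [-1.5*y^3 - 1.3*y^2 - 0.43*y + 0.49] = -4.5*y^2 - 2.6*y - 0.43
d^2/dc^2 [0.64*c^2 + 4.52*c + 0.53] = 1.28000000000000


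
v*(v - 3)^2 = v^3 - 6*v^2 + 9*v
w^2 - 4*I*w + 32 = (w - 8*I)*(w + 4*I)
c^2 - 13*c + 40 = (c - 8)*(c - 5)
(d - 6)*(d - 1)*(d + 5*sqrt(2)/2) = d^3 - 7*d^2 + 5*sqrt(2)*d^2/2 - 35*sqrt(2)*d/2 + 6*d + 15*sqrt(2)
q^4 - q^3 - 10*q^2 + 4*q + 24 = (q - 3)*(q - 2)*(q + 2)^2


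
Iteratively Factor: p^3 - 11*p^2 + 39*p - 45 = (p - 3)*(p^2 - 8*p + 15) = (p - 3)^2*(p - 5)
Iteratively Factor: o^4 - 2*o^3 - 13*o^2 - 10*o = (o + 2)*(o^3 - 4*o^2 - 5*o) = (o + 1)*(o + 2)*(o^2 - 5*o) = o*(o + 1)*(o + 2)*(o - 5)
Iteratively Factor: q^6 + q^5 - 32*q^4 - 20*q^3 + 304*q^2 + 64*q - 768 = (q - 3)*(q^5 + 4*q^4 - 20*q^3 - 80*q^2 + 64*q + 256) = (q - 3)*(q + 4)*(q^4 - 20*q^2 + 64) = (q - 3)*(q + 4)^2*(q^3 - 4*q^2 - 4*q + 16) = (q - 3)*(q - 2)*(q + 4)^2*(q^2 - 2*q - 8) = (q - 4)*(q - 3)*(q - 2)*(q + 4)^2*(q + 2)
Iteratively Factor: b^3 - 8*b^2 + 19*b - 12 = (b - 3)*(b^2 - 5*b + 4) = (b - 3)*(b - 1)*(b - 4)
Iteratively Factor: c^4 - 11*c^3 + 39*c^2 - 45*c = (c - 3)*(c^3 - 8*c^2 + 15*c) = (c - 5)*(c - 3)*(c^2 - 3*c) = (c - 5)*(c - 3)^2*(c)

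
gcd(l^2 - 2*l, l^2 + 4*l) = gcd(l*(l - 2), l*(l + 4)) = l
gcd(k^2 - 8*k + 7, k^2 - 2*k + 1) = k - 1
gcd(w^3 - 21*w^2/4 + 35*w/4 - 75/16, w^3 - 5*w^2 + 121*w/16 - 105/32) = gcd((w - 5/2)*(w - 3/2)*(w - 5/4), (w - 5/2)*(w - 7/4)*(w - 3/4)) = w - 5/2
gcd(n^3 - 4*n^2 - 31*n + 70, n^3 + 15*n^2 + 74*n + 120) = n + 5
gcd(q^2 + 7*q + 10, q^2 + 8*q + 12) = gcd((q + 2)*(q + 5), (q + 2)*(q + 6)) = q + 2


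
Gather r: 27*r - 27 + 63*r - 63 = 90*r - 90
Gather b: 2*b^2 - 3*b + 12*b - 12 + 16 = 2*b^2 + 9*b + 4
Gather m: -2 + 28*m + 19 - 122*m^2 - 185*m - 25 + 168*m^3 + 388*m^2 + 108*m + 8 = 168*m^3 + 266*m^2 - 49*m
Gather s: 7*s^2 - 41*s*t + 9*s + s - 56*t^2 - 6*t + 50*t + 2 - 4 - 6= 7*s^2 + s*(10 - 41*t) - 56*t^2 + 44*t - 8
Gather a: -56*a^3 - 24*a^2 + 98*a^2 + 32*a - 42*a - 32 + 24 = -56*a^3 + 74*a^2 - 10*a - 8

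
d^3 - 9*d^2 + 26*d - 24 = (d - 4)*(d - 3)*(d - 2)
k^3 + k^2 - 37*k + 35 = (k - 5)*(k - 1)*(k + 7)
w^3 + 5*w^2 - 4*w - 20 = (w - 2)*(w + 2)*(w + 5)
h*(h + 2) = h^2 + 2*h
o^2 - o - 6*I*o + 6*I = (o - 1)*(o - 6*I)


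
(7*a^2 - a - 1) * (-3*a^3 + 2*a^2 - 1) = -21*a^5 + 17*a^4 + a^3 - 9*a^2 + a + 1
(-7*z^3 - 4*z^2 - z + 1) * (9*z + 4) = -63*z^4 - 64*z^3 - 25*z^2 + 5*z + 4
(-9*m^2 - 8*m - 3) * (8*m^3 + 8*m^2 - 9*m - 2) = -72*m^5 - 136*m^4 - 7*m^3 + 66*m^2 + 43*m + 6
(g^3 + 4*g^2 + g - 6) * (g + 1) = g^4 + 5*g^3 + 5*g^2 - 5*g - 6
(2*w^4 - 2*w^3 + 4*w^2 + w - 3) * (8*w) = 16*w^5 - 16*w^4 + 32*w^3 + 8*w^2 - 24*w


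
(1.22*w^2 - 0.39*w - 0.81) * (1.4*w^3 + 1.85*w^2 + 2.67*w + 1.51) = 1.708*w^5 + 1.711*w^4 + 1.4019*w^3 - 0.6976*w^2 - 2.7516*w - 1.2231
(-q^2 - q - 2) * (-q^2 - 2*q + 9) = q^4 + 3*q^3 - 5*q^2 - 5*q - 18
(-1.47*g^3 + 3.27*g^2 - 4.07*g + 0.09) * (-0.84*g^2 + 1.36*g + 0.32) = 1.2348*g^5 - 4.746*g^4 + 7.3956*g^3 - 4.5644*g^2 - 1.18*g + 0.0288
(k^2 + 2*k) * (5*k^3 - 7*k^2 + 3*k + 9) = 5*k^5 + 3*k^4 - 11*k^3 + 15*k^2 + 18*k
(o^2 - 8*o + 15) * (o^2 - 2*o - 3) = o^4 - 10*o^3 + 28*o^2 - 6*o - 45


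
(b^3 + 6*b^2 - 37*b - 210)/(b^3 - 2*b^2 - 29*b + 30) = (b + 7)/(b - 1)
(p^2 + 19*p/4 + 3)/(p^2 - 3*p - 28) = (p + 3/4)/(p - 7)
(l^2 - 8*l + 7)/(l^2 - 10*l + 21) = (l - 1)/(l - 3)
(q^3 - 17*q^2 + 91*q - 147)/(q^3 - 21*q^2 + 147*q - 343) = (q - 3)/(q - 7)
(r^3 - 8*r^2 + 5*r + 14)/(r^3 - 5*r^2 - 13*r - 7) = (r - 2)/(r + 1)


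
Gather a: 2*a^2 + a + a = 2*a^2 + 2*a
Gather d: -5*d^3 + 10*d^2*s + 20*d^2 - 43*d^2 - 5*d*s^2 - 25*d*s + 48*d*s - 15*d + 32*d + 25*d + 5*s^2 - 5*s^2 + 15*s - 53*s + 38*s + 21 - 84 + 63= -5*d^3 + d^2*(10*s - 23) + d*(-5*s^2 + 23*s + 42)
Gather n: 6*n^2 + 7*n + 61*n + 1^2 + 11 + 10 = 6*n^2 + 68*n + 22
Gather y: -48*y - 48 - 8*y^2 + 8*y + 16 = -8*y^2 - 40*y - 32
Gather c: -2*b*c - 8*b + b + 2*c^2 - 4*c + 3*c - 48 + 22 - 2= -7*b + 2*c^2 + c*(-2*b - 1) - 28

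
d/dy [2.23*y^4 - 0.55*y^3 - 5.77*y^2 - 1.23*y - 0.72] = 8.92*y^3 - 1.65*y^2 - 11.54*y - 1.23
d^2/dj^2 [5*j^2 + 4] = 10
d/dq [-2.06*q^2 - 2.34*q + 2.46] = -4.12*q - 2.34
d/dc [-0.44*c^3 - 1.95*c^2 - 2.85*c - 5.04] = -1.32*c^2 - 3.9*c - 2.85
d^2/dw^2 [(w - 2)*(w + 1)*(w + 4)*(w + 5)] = 12*w^2 + 48*w + 18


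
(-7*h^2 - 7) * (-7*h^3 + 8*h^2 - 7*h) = 49*h^5 - 56*h^4 + 98*h^3 - 56*h^2 + 49*h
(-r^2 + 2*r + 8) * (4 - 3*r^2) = 3*r^4 - 6*r^3 - 28*r^2 + 8*r + 32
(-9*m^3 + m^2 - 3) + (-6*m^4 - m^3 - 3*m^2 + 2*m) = -6*m^4 - 10*m^3 - 2*m^2 + 2*m - 3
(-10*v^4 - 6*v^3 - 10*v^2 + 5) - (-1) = -10*v^4 - 6*v^3 - 10*v^2 + 6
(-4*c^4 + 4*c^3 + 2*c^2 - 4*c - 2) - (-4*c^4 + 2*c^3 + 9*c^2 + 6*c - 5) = 2*c^3 - 7*c^2 - 10*c + 3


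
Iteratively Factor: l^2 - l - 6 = (l - 3)*(l + 2)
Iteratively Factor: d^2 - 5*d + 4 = (d - 1)*(d - 4)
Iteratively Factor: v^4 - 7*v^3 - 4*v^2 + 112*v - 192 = (v + 4)*(v^3 - 11*v^2 + 40*v - 48) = (v - 4)*(v + 4)*(v^2 - 7*v + 12) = (v - 4)*(v - 3)*(v + 4)*(v - 4)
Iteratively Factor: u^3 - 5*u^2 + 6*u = (u)*(u^2 - 5*u + 6) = u*(u - 2)*(u - 3)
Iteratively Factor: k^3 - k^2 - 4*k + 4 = (k - 2)*(k^2 + k - 2) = (k - 2)*(k + 2)*(k - 1)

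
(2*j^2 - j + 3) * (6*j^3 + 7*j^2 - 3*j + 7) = 12*j^5 + 8*j^4 + 5*j^3 + 38*j^2 - 16*j + 21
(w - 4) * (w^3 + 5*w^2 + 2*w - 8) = w^4 + w^3 - 18*w^2 - 16*w + 32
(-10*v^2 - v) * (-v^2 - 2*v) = 10*v^4 + 21*v^3 + 2*v^2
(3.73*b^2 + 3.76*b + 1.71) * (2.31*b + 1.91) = 8.6163*b^3 + 15.8099*b^2 + 11.1317*b + 3.2661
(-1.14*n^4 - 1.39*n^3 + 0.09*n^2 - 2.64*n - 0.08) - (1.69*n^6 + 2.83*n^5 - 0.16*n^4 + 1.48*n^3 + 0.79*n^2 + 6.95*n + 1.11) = -1.69*n^6 - 2.83*n^5 - 0.98*n^4 - 2.87*n^3 - 0.7*n^2 - 9.59*n - 1.19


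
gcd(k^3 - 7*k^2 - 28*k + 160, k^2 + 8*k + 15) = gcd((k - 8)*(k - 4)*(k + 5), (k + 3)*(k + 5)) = k + 5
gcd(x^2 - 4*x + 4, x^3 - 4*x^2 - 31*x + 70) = x - 2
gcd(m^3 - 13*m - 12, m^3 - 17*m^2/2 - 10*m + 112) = m - 4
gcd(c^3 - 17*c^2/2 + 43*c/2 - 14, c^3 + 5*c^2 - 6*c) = c - 1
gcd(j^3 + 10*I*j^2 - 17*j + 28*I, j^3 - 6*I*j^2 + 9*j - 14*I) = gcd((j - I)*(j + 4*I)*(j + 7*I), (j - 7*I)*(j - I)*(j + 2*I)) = j - I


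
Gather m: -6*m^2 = -6*m^2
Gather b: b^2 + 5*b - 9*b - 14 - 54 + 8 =b^2 - 4*b - 60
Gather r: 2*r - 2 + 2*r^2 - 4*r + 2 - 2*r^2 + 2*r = 0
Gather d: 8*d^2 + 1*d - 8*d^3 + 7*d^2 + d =-8*d^3 + 15*d^2 + 2*d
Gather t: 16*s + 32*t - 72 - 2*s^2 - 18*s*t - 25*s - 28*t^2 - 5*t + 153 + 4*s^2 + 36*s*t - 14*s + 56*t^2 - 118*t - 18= 2*s^2 - 23*s + 28*t^2 + t*(18*s - 91) + 63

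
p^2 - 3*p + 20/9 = (p - 5/3)*(p - 4/3)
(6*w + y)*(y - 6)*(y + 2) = 6*w*y^2 - 24*w*y - 72*w + y^3 - 4*y^2 - 12*y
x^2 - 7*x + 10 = (x - 5)*(x - 2)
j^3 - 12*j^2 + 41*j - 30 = (j - 6)*(j - 5)*(j - 1)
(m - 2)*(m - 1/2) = m^2 - 5*m/2 + 1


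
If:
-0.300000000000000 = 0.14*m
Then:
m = -2.14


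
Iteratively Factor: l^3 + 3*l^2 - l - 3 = (l - 1)*(l^2 + 4*l + 3) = (l - 1)*(l + 3)*(l + 1)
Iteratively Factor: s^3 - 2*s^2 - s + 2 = (s - 1)*(s^2 - s - 2) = (s - 1)*(s + 1)*(s - 2)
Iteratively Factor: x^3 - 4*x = (x - 2)*(x^2 + 2*x) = x*(x - 2)*(x + 2)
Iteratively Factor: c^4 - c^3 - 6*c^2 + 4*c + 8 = (c + 1)*(c^3 - 2*c^2 - 4*c + 8) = (c - 2)*(c + 1)*(c^2 - 4) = (c - 2)^2*(c + 1)*(c + 2)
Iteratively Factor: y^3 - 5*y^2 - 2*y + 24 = (y - 4)*(y^2 - y - 6) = (y - 4)*(y - 3)*(y + 2)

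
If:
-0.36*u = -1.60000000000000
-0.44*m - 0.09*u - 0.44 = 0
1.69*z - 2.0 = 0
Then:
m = -1.91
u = 4.44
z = 1.18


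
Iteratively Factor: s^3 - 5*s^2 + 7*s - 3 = (s - 1)*(s^2 - 4*s + 3) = (s - 1)^2*(s - 3)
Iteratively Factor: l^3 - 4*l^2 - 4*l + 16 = (l + 2)*(l^2 - 6*l + 8) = (l - 4)*(l + 2)*(l - 2)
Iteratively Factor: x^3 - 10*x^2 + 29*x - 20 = (x - 5)*(x^2 - 5*x + 4) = (x - 5)*(x - 4)*(x - 1)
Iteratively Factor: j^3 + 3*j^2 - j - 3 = (j + 3)*(j^2 - 1) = (j - 1)*(j + 3)*(j + 1)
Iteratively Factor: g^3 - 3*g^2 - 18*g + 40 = (g - 5)*(g^2 + 2*g - 8) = (g - 5)*(g - 2)*(g + 4)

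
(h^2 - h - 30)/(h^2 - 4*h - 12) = (h + 5)/(h + 2)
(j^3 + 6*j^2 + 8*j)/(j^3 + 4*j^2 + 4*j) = (j + 4)/(j + 2)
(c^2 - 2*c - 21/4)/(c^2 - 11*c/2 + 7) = (c + 3/2)/(c - 2)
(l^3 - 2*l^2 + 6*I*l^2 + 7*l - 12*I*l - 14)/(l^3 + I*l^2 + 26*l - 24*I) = (l^2 + l*(-2 + 7*I) - 14*I)/(l^2 + 2*I*l + 24)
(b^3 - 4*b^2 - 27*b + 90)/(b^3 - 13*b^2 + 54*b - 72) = (b + 5)/(b - 4)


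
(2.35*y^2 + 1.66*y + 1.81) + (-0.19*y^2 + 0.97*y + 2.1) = 2.16*y^2 + 2.63*y + 3.91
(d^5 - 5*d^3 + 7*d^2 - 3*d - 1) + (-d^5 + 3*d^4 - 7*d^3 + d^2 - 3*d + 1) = 3*d^4 - 12*d^3 + 8*d^2 - 6*d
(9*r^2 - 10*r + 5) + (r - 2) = 9*r^2 - 9*r + 3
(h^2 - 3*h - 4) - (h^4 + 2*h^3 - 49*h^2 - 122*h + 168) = -h^4 - 2*h^3 + 50*h^2 + 119*h - 172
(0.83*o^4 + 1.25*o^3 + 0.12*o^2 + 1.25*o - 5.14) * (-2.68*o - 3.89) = -2.2244*o^5 - 6.5787*o^4 - 5.1841*o^3 - 3.8168*o^2 + 8.9127*o + 19.9946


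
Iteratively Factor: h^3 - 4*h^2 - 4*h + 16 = (h - 4)*(h^2 - 4) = (h - 4)*(h - 2)*(h + 2)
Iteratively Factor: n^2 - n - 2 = (n - 2)*(n + 1)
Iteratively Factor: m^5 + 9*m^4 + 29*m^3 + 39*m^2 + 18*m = (m + 3)*(m^4 + 6*m^3 + 11*m^2 + 6*m) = (m + 1)*(m + 3)*(m^3 + 5*m^2 + 6*m) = (m + 1)*(m + 2)*(m + 3)*(m^2 + 3*m) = (m + 1)*(m + 2)*(m + 3)^2*(m)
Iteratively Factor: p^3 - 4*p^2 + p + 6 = (p - 3)*(p^2 - p - 2) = (p - 3)*(p - 2)*(p + 1)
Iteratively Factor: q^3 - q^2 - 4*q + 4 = (q + 2)*(q^2 - 3*q + 2) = (q - 2)*(q + 2)*(q - 1)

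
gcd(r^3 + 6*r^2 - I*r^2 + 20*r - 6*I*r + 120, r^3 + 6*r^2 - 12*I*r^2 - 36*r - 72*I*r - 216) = r + 6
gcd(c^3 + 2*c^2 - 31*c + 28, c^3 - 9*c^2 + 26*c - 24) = c - 4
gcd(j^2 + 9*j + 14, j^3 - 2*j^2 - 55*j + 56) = j + 7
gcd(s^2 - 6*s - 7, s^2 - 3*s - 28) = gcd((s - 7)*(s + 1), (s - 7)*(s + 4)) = s - 7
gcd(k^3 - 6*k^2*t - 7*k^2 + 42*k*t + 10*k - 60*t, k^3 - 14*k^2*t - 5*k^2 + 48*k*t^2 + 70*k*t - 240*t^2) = -k^2 + 6*k*t + 5*k - 30*t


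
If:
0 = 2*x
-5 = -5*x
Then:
No Solution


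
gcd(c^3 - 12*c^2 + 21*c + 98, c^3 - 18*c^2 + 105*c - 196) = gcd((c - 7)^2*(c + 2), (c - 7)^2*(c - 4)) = c^2 - 14*c + 49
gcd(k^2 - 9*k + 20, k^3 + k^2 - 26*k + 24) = k - 4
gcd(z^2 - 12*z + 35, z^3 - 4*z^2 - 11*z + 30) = z - 5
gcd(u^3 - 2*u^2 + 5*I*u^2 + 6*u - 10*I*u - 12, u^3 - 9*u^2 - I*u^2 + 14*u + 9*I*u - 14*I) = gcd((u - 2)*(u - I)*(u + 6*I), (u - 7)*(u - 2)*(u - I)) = u^2 + u*(-2 - I) + 2*I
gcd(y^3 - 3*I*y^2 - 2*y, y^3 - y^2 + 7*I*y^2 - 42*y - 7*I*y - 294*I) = 1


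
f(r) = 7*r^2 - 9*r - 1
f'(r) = 14*r - 9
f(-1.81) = 38.22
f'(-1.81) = -34.34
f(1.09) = -2.49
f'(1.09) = 6.26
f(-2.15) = 50.71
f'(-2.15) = -39.10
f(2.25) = 14.19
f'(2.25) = 22.50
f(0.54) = -3.82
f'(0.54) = -1.44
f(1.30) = -0.87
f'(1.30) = 9.20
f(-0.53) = 5.74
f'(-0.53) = -16.42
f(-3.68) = 126.92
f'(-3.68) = -60.52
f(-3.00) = 89.00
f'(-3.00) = -51.00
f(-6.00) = 305.00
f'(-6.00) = -93.00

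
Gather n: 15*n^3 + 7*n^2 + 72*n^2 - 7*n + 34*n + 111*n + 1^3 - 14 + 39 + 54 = 15*n^3 + 79*n^2 + 138*n + 80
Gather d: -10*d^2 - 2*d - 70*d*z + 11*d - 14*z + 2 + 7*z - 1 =-10*d^2 + d*(9 - 70*z) - 7*z + 1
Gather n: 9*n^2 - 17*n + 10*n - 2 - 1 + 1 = 9*n^2 - 7*n - 2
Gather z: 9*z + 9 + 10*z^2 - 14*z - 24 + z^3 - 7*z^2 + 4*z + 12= z^3 + 3*z^2 - z - 3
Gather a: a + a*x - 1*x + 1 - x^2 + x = a*(x + 1) - x^2 + 1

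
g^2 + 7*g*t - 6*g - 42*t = (g - 6)*(g + 7*t)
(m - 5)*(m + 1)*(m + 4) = m^3 - 21*m - 20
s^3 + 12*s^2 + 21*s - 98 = (s - 2)*(s + 7)^2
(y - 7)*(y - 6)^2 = y^3 - 19*y^2 + 120*y - 252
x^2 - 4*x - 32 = (x - 8)*(x + 4)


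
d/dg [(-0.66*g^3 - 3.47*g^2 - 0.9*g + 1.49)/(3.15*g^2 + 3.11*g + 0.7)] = (-2.079*g^4 - 4.1052*g^3 - 9.3427*g^2 - 14.245*g - 5.2639)/(9.9225*g^4 + 19.593*g^3 + 14.0821*g^2 + 4.354*g + 0.49)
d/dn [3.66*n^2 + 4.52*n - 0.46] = 7.32*n + 4.52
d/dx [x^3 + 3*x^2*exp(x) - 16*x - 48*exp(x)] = 3*x^2*exp(x) + 3*x^2 + 6*x*exp(x) - 48*exp(x) - 16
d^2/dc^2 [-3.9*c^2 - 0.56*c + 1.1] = -7.80000000000000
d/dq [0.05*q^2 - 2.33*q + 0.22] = 0.1*q - 2.33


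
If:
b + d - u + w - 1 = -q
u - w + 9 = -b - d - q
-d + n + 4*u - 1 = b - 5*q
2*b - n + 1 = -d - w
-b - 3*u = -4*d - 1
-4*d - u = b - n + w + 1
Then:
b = -175/67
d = -59/67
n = -5/67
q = -34/67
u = 2/67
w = 337/67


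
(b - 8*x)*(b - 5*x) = b^2 - 13*b*x + 40*x^2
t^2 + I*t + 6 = (t - 2*I)*(t + 3*I)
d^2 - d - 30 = (d - 6)*(d + 5)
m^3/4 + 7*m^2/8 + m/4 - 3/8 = (m/4 + 1/4)*(m - 1/2)*(m + 3)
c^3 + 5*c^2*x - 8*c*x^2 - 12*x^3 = (c - 2*x)*(c + x)*(c + 6*x)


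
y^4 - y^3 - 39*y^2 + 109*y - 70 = (y - 5)*(y - 2)*(y - 1)*(y + 7)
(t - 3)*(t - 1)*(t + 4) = t^3 - 13*t + 12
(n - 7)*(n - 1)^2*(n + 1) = n^4 - 8*n^3 + 6*n^2 + 8*n - 7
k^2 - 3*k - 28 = (k - 7)*(k + 4)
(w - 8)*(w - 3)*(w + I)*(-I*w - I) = -I*w^4 + w^3 + 10*I*w^3 - 10*w^2 - 13*I*w^2 + 13*w - 24*I*w + 24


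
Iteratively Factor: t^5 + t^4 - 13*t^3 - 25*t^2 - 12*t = (t)*(t^4 + t^3 - 13*t^2 - 25*t - 12) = t*(t + 1)*(t^3 - 13*t - 12) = t*(t - 4)*(t + 1)*(t^2 + 4*t + 3) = t*(t - 4)*(t + 1)^2*(t + 3)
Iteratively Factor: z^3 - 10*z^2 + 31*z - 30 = (z - 3)*(z^2 - 7*z + 10) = (z - 5)*(z - 3)*(z - 2)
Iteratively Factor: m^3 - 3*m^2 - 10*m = (m + 2)*(m^2 - 5*m) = (m - 5)*(m + 2)*(m)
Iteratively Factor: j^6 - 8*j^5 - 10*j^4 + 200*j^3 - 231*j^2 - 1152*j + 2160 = (j + 3)*(j^5 - 11*j^4 + 23*j^3 + 131*j^2 - 624*j + 720) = (j - 3)*(j + 3)*(j^4 - 8*j^3 - j^2 + 128*j - 240) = (j - 5)*(j - 3)*(j + 3)*(j^3 - 3*j^2 - 16*j + 48) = (j - 5)*(j - 3)^2*(j + 3)*(j^2 - 16) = (j - 5)*(j - 4)*(j - 3)^2*(j + 3)*(j + 4)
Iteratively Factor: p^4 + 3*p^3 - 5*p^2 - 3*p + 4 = (p + 4)*(p^3 - p^2 - p + 1) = (p - 1)*(p + 4)*(p^2 - 1) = (p - 1)^2*(p + 4)*(p + 1)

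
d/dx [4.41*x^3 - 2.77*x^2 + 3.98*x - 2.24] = 13.23*x^2 - 5.54*x + 3.98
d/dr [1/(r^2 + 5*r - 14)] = (-2*r - 5)/(r^2 + 5*r - 14)^2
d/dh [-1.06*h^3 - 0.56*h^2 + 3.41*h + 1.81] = -3.18*h^2 - 1.12*h + 3.41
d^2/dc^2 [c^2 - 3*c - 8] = 2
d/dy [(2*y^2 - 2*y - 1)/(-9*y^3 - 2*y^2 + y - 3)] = (18*y^4 - 36*y^3 - 29*y^2 - 16*y + 7)/(81*y^6 + 36*y^5 - 14*y^4 + 50*y^3 + 13*y^2 - 6*y + 9)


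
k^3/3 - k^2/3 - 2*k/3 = k*(k/3 + 1/3)*(k - 2)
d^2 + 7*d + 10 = (d + 2)*(d + 5)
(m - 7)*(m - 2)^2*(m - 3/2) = m^4 - 25*m^3/2 + 97*m^2/2 - 76*m + 42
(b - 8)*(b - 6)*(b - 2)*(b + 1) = b^4 - 15*b^3 + 60*b^2 - 20*b - 96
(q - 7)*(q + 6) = q^2 - q - 42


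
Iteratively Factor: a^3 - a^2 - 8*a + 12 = (a + 3)*(a^2 - 4*a + 4) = (a - 2)*(a + 3)*(a - 2)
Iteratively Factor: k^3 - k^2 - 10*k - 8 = (k - 4)*(k^2 + 3*k + 2) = (k - 4)*(k + 1)*(k + 2)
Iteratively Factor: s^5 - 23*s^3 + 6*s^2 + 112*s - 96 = (s - 1)*(s^4 + s^3 - 22*s^2 - 16*s + 96) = (s - 1)*(s + 3)*(s^3 - 2*s^2 - 16*s + 32) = (s - 1)*(s + 3)*(s + 4)*(s^2 - 6*s + 8) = (s - 2)*(s - 1)*(s + 3)*(s + 4)*(s - 4)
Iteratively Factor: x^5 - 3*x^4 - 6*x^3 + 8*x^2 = (x + 2)*(x^4 - 5*x^3 + 4*x^2) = (x - 1)*(x + 2)*(x^3 - 4*x^2) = x*(x - 1)*(x + 2)*(x^2 - 4*x) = x*(x - 4)*(x - 1)*(x + 2)*(x)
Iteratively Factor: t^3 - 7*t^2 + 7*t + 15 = (t - 5)*(t^2 - 2*t - 3) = (t - 5)*(t + 1)*(t - 3)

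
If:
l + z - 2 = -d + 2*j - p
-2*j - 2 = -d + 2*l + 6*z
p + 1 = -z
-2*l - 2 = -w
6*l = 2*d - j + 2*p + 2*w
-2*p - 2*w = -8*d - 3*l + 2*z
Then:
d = 37/63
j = 1/7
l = 170/63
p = 23/126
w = 466/63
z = -149/126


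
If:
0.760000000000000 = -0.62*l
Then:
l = -1.23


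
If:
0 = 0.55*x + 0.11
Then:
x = -0.20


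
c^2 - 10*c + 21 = (c - 7)*(c - 3)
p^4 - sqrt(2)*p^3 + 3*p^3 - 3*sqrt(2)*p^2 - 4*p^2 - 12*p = p*(p + 3)*(p - 2*sqrt(2))*(p + sqrt(2))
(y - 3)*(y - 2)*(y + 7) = y^3 + 2*y^2 - 29*y + 42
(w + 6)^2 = w^2 + 12*w + 36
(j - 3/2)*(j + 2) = j^2 + j/2 - 3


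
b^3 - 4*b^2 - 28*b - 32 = (b - 8)*(b + 2)^2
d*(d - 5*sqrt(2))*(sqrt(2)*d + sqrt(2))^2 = 2*d^4 - 10*sqrt(2)*d^3 + 4*d^3 - 20*sqrt(2)*d^2 + 2*d^2 - 10*sqrt(2)*d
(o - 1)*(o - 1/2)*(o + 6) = o^3 + 9*o^2/2 - 17*o/2 + 3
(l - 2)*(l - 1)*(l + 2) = l^3 - l^2 - 4*l + 4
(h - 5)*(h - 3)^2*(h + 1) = h^4 - 10*h^3 + 28*h^2 - 6*h - 45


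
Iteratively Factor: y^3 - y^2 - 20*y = (y - 5)*(y^2 + 4*y) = y*(y - 5)*(y + 4)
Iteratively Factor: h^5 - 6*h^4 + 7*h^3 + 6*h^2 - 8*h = (h - 1)*(h^4 - 5*h^3 + 2*h^2 + 8*h) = (h - 2)*(h - 1)*(h^3 - 3*h^2 - 4*h) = (h - 4)*(h - 2)*(h - 1)*(h^2 + h) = (h - 4)*(h - 2)*(h - 1)*(h + 1)*(h)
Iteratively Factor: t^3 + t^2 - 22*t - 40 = (t - 5)*(t^2 + 6*t + 8) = (t - 5)*(t + 4)*(t + 2)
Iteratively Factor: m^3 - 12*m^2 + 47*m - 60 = (m - 4)*(m^2 - 8*m + 15) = (m - 5)*(m - 4)*(m - 3)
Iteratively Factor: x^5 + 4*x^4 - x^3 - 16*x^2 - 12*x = (x + 1)*(x^4 + 3*x^3 - 4*x^2 - 12*x) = (x + 1)*(x + 3)*(x^3 - 4*x) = (x + 1)*(x + 2)*(x + 3)*(x^2 - 2*x) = (x - 2)*(x + 1)*(x + 2)*(x + 3)*(x)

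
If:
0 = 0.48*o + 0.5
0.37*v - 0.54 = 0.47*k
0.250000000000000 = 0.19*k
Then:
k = 1.32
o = -1.04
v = 3.13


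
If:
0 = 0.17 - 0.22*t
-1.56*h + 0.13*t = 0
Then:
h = 0.06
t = 0.77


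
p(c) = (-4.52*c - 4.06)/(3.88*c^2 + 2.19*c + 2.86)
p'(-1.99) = 0.01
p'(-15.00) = 0.00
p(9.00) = -0.13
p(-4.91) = 0.21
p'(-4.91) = 0.04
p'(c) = (-7.76*c - 2.19)*(-4.52*c - 4.06)/(3.88*c^2 + 2.19*c + 2.86)^2 - 4.52/(3.88*c^2 + 2.19*c + 2.86)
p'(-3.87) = 0.05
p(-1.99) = 0.36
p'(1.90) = 0.27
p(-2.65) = 0.33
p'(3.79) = 0.08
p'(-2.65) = 0.06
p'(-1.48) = -0.19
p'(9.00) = 0.01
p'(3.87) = 0.08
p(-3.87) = 0.26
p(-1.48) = 0.32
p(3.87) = -0.31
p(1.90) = -0.60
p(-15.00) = 0.08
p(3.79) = -0.32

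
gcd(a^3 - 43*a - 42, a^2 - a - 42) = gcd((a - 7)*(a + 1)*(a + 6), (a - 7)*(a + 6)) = a^2 - a - 42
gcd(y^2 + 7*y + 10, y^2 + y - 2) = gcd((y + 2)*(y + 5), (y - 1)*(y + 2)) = y + 2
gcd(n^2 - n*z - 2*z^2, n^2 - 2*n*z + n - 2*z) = -n + 2*z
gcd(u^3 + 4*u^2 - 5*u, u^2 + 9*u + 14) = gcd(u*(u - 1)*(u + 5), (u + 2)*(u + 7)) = 1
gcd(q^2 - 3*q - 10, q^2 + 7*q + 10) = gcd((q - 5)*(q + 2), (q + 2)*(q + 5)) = q + 2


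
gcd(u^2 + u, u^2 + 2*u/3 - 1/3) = u + 1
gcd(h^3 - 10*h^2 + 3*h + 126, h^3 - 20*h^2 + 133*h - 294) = h^2 - 13*h + 42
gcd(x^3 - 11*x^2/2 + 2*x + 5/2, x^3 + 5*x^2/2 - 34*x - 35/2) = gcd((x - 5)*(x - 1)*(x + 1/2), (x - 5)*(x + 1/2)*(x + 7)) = x^2 - 9*x/2 - 5/2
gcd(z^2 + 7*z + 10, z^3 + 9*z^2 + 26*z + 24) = z + 2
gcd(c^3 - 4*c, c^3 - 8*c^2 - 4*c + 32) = c^2 - 4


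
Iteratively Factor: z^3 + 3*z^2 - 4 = (z + 2)*(z^2 + z - 2) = (z - 1)*(z + 2)*(z + 2)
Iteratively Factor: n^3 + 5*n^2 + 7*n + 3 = (n + 1)*(n^2 + 4*n + 3) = (n + 1)^2*(n + 3)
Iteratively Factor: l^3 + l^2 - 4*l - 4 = (l + 1)*(l^2 - 4) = (l + 1)*(l + 2)*(l - 2)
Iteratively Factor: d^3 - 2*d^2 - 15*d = (d + 3)*(d^2 - 5*d) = (d - 5)*(d + 3)*(d)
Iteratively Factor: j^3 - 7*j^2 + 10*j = (j - 5)*(j^2 - 2*j) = j*(j - 5)*(j - 2)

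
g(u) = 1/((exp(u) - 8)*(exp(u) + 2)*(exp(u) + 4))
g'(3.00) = 0.00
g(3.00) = 0.00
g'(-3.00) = 0.00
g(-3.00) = -0.02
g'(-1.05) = 0.00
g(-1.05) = -0.01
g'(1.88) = -0.02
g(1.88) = -0.01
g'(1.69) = -0.00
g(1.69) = -0.01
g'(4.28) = -0.00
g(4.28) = 0.00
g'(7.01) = -0.00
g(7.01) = 0.00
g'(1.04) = 0.00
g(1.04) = -0.01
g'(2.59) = -0.00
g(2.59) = 0.00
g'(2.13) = -0.41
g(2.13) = 0.02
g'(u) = -exp(u)/((exp(u) - 8)*(exp(u) + 2)*(exp(u) + 4)^2) - exp(u)/((exp(u) - 8)*(exp(u) + 2)^2*(exp(u) + 4)) - exp(u)/((exp(u) - 8)^2*(exp(u) + 2)*(exp(u) + 4))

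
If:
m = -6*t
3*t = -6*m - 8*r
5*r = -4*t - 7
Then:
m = 336/197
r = -231/197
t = -56/197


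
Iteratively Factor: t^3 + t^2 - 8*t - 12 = (t + 2)*(t^2 - t - 6) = (t + 2)^2*(t - 3)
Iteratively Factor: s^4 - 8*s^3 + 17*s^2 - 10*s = (s - 2)*(s^3 - 6*s^2 + 5*s) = (s - 2)*(s - 1)*(s^2 - 5*s) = (s - 5)*(s - 2)*(s - 1)*(s)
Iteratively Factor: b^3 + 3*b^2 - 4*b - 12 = (b - 2)*(b^2 + 5*b + 6) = (b - 2)*(b + 3)*(b + 2)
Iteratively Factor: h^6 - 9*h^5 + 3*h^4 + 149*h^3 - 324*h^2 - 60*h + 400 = (h + 4)*(h^5 - 13*h^4 + 55*h^3 - 71*h^2 - 40*h + 100) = (h + 1)*(h + 4)*(h^4 - 14*h^3 + 69*h^2 - 140*h + 100) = (h - 2)*(h + 1)*(h + 4)*(h^3 - 12*h^2 + 45*h - 50) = (h - 5)*(h - 2)*(h + 1)*(h + 4)*(h^2 - 7*h + 10) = (h - 5)^2*(h - 2)*(h + 1)*(h + 4)*(h - 2)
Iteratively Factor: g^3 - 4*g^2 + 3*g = (g - 1)*(g^2 - 3*g) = g*(g - 1)*(g - 3)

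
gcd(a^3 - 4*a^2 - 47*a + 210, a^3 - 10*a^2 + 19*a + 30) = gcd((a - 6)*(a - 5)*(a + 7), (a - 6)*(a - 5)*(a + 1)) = a^2 - 11*a + 30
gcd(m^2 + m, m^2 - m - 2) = m + 1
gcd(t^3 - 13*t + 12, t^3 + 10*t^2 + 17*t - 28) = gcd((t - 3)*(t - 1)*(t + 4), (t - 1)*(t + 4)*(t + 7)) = t^2 + 3*t - 4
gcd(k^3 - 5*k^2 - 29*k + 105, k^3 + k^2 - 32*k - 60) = k + 5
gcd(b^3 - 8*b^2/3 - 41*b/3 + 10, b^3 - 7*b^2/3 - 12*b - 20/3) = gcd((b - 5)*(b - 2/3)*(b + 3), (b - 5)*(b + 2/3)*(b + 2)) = b - 5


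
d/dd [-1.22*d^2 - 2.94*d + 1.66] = -2.44*d - 2.94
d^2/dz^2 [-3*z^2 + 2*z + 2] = -6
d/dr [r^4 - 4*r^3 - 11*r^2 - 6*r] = 4*r^3 - 12*r^2 - 22*r - 6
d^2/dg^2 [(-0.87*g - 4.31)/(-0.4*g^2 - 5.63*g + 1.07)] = ((0.8*g + 5.63)*(0.87*g + 4.31)*(1.6*g + 11.26) - (2.088*g + 13.2442)*(0.4*g^2 + 5.63*g - 1.07))/(0.4*g^2 + 5.63*g - 1.07)^3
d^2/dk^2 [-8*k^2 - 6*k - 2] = -16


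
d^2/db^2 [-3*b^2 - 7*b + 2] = -6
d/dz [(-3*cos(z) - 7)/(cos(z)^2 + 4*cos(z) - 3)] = (3*sin(z)^2 - 14*cos(z) - 40)*sin(z)/(cos(z)^2 + 4*cos(z) - 3)^2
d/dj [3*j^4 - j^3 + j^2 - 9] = j*(12*j^2 - 3*j + 2)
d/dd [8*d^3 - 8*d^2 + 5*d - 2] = 24*d^2 - 16*d + 5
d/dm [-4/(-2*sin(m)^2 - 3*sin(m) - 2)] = -4*(4*sin(m) + 3)*cos(m)/(3*sin(m) - cos(2*m) + 3)^2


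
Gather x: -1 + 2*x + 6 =2*x + 5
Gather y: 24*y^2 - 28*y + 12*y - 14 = 24*y^2 - 16*y - 14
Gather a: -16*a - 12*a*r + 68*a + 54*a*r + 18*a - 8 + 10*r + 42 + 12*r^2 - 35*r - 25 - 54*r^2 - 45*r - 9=a*(42*r + 70) - 42*r^2 - 70*r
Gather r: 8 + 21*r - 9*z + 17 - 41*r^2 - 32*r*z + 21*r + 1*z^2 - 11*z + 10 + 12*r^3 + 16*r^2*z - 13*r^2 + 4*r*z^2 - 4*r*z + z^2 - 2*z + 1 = 12*r^3 + r^2*(16*z - 54) + r*(4*z^2 - 36*z + 42) + 2*z^2 - 22*z + 36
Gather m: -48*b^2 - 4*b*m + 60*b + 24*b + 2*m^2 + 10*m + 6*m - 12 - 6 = -48*b^2 + 84*b + 2*m^2 + m*(16 - 4*b) - 18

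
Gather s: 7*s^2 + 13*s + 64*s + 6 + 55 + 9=7*s^2 + 77*s + 70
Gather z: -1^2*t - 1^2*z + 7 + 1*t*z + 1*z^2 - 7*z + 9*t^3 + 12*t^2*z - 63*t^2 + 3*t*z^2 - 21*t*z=9*t^3 - 63*t^2 - t + z^2*(3*t + 1) + z*(12*t^2 - 20*t - 8) + 7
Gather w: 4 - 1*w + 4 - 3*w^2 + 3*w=-3*w^2 + 2*w + 8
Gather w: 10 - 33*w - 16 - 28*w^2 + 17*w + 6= -28*w^2 - 16*w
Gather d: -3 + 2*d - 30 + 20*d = 22*d - 33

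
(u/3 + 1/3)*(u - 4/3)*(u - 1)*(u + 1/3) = u^4/3 - u^3/3 - 13*u^2/27 + u/3 + 4/27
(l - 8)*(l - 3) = l^2 - 11*l + 24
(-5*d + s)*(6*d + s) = -30*d^2 + d*s + s^2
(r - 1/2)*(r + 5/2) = r^2 + 2*r - 5/4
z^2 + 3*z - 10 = (z - 2)*(z + 5)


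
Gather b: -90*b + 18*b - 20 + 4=-72*b - 16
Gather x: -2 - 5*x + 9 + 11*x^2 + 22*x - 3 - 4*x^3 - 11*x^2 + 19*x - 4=-4*x^3 + 36*x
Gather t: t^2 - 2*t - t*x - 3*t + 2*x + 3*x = t^2 + t*(-x - 5) + 5*x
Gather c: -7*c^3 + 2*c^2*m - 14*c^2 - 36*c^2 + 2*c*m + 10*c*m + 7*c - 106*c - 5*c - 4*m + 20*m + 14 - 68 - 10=-7*c^3 + c^2*(2*m - 50) + c*(12*m - 104) + 16*m - 64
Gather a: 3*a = 3*a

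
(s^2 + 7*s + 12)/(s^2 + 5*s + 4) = (s + 3)/(s + 1)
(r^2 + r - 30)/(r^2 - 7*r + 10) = (r + 6)/(r - 2)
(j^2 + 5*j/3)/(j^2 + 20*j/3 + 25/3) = j/(j + 5)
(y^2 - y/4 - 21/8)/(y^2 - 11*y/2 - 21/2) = (y - 7/4)/(y - 7)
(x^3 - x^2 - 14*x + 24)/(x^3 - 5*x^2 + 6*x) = (x + 4)/x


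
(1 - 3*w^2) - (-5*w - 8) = -3*w^2 + 5*w + 9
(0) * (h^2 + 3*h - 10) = 0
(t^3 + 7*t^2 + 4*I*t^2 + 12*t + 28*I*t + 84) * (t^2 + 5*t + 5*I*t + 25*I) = t^5 + 12*t^4 + 9*I*t^4 + 27*t^3 + 108*I*t^3 - 96*t^2 + 375*I*t^2 - 280*t + 720*I*t + 2100*I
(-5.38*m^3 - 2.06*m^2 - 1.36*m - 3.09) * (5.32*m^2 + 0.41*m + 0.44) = -28.6216*m^5 - 13.165*m^4 - 10.447*m^3 - 17.9028*m^2 - 1.8653*m - 1.3596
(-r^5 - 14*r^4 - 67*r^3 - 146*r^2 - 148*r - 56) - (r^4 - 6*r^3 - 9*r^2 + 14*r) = -r^5 - 15*r^4 - 61*r^3 - 137*r^2 - 162*r - 56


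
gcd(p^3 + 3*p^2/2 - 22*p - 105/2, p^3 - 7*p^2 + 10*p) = p - 5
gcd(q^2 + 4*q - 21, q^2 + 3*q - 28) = q + 7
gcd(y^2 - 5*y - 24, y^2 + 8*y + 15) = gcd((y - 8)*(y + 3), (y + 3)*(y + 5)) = y + 3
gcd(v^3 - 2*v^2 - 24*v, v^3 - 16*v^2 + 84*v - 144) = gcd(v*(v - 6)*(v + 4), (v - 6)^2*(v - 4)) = v - 6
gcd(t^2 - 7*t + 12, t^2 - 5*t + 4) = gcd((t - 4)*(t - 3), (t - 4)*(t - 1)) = t - 4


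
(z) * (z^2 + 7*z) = z^3 + 7*z^2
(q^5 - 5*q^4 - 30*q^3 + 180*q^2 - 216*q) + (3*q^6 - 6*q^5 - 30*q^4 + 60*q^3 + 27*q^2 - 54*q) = 3*q^6 - 5*q^5 - 35*q^4 + 30*q^3 + 207*q^2 - 270*q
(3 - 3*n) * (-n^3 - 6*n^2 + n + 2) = 3*n^4 + 15*n^3 - 21*n^2 - 3*n + 6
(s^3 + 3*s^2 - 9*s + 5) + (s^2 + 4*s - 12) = s^3 + 4*s^2 - 5*s - 7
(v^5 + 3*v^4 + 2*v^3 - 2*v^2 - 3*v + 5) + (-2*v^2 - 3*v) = v^5 + 3*v^4 + 2*v^3 - 4*v^2 - 6*v + 5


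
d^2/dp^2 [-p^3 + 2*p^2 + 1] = 4 - 6*p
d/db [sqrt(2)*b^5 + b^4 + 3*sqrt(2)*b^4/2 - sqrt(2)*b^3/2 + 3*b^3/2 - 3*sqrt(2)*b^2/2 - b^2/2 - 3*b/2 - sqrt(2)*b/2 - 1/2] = 5*sqrt(2)*b^4 + 4*b^3 + 6*sqrt(2)*b^3 - 3*sqrt(2)*b^2/2 + 9*b^2/2 - 3*sqrt(2)*b - b - 3/2 - sqrt(2)/2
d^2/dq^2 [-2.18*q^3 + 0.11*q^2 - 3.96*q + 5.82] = 0.22 - 13.08*q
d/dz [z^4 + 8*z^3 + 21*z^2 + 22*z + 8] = 4*z^3 + 24*z^2 + 42*z + 22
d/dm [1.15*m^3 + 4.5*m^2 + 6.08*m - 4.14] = 3.45*m^2 + 9.0*m + 6.08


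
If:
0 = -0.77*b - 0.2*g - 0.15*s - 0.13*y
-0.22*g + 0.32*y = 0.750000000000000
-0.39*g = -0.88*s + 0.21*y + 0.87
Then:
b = 0.987207523881078 - 0.718699688741011*y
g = 1.45454545454545*y - 3.40909090909091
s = 0.883264462809917*y - 0.522210743801653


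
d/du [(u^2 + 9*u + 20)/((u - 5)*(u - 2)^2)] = (-u^3 - 20*u^2 + 5*u + 330)/(u^5 - 16*u^4 + 97*u^3 - 278*u^2 + 380*u - 200)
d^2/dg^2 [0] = 0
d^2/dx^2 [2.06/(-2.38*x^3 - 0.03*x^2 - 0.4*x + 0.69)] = ((29.4168*x + 0.1236)*(2.38*x^3 + 0.03*x^2 + 0.4*x - 0.69) - 2.06*(7.14*x^2 + 0.06*x + 0.4)*(14.28*x^2 + 0.12*x + 0.8))/(2.38*x^3 + 0.03*x^2 + 0.4*x - 0.69)^3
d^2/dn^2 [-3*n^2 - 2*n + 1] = -6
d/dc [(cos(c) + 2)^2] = -2*(cos(c) + 2)*sin(c)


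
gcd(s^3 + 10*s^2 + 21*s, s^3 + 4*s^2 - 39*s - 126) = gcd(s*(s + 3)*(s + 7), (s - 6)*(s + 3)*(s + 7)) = s^2 + 10*s + 21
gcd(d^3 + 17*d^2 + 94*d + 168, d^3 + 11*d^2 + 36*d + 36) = d + 6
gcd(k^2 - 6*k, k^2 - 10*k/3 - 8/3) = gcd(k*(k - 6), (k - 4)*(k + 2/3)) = 1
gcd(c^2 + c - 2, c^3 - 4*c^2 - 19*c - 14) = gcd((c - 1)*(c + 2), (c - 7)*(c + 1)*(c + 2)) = c + 2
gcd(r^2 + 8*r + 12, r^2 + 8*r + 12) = r^2 + 8*r + 12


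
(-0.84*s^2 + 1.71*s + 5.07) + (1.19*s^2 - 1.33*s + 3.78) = 0.35*s^2 + 0.38*s + 8.85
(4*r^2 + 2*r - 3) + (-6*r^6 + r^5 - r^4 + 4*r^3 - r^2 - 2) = -6*r^6 + r^5 - r^4 + 4*r^3 + 3*r^2 + 2*r - 5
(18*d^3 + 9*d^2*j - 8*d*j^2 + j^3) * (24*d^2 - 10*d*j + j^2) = 432*d^5 + 36*d^4*j - 264*d^3*j^2 + 113*d^2*j^3 - 18*d*j^4 + j^5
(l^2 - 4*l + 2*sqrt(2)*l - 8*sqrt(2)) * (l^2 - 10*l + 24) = l^4 - 14*l^3 + 2*sqrt(2)*l^3 - 28*sqrt(2)*l^2 + 64*l^2 - 96*l + 128*sqrt(2)*l - 192*sqrt(2)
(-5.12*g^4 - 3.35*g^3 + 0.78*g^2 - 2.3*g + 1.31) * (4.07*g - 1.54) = -20.8384*g^5 - 5.7497*g^4 + 8.3336*g^3 - 10.5622*g^2 + 8.8737*g - 2.0174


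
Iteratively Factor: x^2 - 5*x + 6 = (x - 2)*(x - 3)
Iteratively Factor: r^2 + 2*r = (r + 2)*(r)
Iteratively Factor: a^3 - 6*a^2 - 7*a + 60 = (a - 4)*(a^2 - 2*a - 15) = (a - 5)*(a - 4)*(a + 3)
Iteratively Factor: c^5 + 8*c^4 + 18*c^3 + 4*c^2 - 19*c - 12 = (c + 1)*(c^4 + 7*c^3 + 11*c^2 - 7*c - 12) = (c + 1)^2*(c^3 + 6*c^2 + 5*c - 12) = (c - 1)*(c + 1)^2*(c^2 + 7*c + 12) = (c - 1)*(c + 1)^2*(c + 3)*(c + 4)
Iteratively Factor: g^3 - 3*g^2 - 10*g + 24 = (g - 2)*(g^2 - g - 12) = (g - 4)*(g - 2)*(g + 3)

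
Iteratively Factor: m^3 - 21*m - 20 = (m + 4)*(m^2 - 4*m - 5) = (m + 1)*(m + 4)*(m - 5)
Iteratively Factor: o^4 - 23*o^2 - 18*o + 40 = (o + 4)*(o^3 - 4*o^2 - 7*o + 10) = (o - 5)*(o + 4)*(o^2 + o - 2) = (o - 5)*(o + 2)*(o + 4)*(o - 1)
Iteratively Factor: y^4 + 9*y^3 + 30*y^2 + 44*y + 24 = (y + 2)*(y^3 + 7*y^2 + 16*y + 12) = (y + 2)^2*(y^2 + 5*y + 6) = (y + 2)^3*(y + 3)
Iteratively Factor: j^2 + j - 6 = (j + 3)*(j - 2)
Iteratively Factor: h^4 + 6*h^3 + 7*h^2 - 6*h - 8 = (h + 4)*(h^3 + 2*h^2 - h - 2) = (h + 2)*(h + 4)*(h^2 - 1) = (h + 1)*(h + 2)*(h + 4)*(h - 1)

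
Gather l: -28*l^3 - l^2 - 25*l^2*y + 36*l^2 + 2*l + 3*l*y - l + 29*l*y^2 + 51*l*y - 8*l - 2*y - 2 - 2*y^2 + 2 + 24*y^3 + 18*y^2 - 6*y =-28*l^3 + l^2*(35 - 25*y) + l*(29*y^2 + 54*y - 7) + 24*y^3 + 16*y^2 - 8*y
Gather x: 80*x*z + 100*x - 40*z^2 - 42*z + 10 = x*(80*z + 100) - 40*z^2 - 42*z + 10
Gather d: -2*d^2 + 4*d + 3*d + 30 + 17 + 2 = -2*d^2 + 7*d + 49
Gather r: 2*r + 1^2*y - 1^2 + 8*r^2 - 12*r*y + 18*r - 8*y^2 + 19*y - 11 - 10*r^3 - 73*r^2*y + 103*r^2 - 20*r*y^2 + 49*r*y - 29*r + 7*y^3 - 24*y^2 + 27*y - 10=-10*r^3 + r^2*(111 - 73*y) + r*(-20*y^2 + 37*y - 9) + 7*y^3 - 32*y^2 + 47*y - 22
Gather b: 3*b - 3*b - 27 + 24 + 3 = 0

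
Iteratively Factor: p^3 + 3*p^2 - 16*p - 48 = (p + 4)*(p^2 - p - 12) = (p + 3)*(p + 4)*(p - 4)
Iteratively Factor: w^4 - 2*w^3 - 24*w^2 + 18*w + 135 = (w - 3)*(w^3 + w^2 - 21*w - 45) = (w - 5)*(w - 3)*(w^2 + 6*w + 9) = (w - 5)*(w - 3)*(w + 3)*(w + 3)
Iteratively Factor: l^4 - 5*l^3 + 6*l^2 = (l - 2)*(l^3 - 3*l^2) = l*(l - 2)*(l^2 - 3*l) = l^2*(l - 2)*(l - 3)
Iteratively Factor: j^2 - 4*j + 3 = (j - 3)*(j - 1)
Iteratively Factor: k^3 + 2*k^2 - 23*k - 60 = (k - 5)*(k^2 + 7*k + 12) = (k - 5)*(k + 3)*(k + 4)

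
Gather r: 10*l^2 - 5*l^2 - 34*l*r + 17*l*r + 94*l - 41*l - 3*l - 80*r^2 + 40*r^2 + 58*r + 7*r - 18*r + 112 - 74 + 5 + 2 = 5*l^2 + 50*l - 40*r^2 + r*(47 - 17*l) + 45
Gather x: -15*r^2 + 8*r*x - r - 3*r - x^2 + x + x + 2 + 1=-15*r^2 - 4*r - x^2 + x*(8*r + 2) + 3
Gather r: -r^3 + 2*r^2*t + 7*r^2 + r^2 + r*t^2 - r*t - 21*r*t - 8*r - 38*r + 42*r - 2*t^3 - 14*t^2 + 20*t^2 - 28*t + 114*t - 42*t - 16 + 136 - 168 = -r^3 + r^2*(2*t + 8) + r*(t^2 - 22*t - 4) - 2*t^3 + 6*t^2 + 44*t - 48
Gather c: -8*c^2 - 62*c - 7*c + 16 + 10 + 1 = -8*c^2 - 69*c + 27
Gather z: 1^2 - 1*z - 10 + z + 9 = 0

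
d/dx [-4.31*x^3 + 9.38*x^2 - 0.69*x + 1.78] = -12.93*x^2 + 18.76*x - 0.69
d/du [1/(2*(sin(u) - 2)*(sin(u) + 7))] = -(2*sin(u) + 5)*cos(u)/(2*(sin(u) - 2)^2*(sin(u) + 7)^2)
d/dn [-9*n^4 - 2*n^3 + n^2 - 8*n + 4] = -36*n^3 - 6*n^2 + 2*n - 8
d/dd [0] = 0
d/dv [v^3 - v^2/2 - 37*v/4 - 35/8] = 3*v^2 - v - 37/4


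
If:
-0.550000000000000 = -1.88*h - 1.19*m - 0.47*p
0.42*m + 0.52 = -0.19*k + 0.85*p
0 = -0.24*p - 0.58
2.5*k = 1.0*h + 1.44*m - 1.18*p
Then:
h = 4.66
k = -0.42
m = -5.94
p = -2.42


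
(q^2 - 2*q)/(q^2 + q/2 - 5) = 2*q/(2*q + 5)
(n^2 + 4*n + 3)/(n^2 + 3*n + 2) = (n + 3)/(n + 2)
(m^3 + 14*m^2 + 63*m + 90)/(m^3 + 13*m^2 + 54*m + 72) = (m + 5)/(m + 4)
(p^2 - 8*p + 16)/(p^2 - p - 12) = (p - 4)/(p + 3)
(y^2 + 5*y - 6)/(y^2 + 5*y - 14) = (y^2 + 5*y - 6)/(y^2 + 5*y - 14)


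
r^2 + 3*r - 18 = (r - 3)*(r + 6)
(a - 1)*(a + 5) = a^2 + 4*a - 5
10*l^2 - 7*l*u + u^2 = (-5*l + u)*(-2*l + u)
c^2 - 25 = (c - 5)*(c + 5)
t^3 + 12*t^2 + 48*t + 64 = (t + 4)^3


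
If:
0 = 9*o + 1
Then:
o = -1/9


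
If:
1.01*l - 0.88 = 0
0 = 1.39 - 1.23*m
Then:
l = 0.87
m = 1.13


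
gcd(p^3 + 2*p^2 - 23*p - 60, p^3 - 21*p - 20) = p^2 - p - 20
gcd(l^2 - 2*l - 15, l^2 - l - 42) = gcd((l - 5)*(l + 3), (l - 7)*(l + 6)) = 1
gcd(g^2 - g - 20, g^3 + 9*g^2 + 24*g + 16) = g + 4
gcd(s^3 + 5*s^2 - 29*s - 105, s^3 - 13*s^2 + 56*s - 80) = s - 5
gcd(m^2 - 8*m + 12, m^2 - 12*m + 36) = m - 6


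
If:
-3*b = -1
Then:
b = 1/3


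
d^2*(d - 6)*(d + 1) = d^4 - 5*d^3 - 6*d^2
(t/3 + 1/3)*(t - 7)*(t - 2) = t^3/3 - 8*t^2/3 + 5*t/3 + 14/3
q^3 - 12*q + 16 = (q - 2)^2*(q + 4)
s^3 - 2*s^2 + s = s*(s - 1)^2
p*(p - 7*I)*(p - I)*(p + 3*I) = p^4 - 5*I*p^3 + 17*p^2 - 21*I*p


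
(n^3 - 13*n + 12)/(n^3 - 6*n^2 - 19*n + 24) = (n^2 + n - 12)/(n^2 - 5*n - 24)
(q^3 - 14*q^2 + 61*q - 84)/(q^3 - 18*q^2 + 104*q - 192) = (q^2 - 10*q + 21)/(q^2 - 14*q + 48)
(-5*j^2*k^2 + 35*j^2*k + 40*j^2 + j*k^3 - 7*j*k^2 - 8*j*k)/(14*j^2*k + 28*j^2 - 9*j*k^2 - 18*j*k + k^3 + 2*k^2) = j*(-5*j*k^2 + 35*j*k + 40*j + k^3 - 7*k^2 - 8*k)/(14*j^2*k + 28*j^2 - 9*j*k^2 - 18*j*k + k^3 + 2*k^2)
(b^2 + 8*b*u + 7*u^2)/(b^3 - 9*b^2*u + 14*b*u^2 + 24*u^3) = (b + 7*u)/(b^2 - 10*b*u + 24*u^2)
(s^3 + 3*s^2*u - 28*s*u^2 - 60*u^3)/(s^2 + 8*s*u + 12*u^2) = s - 5*u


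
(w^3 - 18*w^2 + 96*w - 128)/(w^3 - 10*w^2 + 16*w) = (w - 8)/w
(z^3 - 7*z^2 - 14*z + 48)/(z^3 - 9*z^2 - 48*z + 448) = (z^2 + z - 6)/(z^2 - z - 56)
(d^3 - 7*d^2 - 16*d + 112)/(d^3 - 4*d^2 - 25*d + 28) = (d - 4)/(d - 1)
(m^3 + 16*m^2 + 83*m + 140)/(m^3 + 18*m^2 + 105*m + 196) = (m + 5)/(m + 7)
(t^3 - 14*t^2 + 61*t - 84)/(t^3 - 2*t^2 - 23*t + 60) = (t - 7)/(t + 5)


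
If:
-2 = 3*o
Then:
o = -2/3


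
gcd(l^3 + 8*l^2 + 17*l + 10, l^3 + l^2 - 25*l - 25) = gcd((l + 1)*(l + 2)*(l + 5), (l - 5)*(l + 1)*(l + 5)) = l^2 + 6*l + 5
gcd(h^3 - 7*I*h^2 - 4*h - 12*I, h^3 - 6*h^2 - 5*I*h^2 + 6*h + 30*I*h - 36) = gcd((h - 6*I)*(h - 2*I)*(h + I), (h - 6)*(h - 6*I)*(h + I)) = h^2 - 5*I*h + 6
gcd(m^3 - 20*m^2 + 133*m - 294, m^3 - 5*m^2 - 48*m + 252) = m - 6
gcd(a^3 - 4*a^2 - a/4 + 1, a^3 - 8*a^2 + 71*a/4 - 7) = a^2 - 9*a/2 + 2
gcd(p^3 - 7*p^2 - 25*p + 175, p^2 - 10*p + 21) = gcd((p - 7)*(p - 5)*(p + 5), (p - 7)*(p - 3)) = p - 7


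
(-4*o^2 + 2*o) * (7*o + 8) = -28*o^3 - 18*o^2 + 16*o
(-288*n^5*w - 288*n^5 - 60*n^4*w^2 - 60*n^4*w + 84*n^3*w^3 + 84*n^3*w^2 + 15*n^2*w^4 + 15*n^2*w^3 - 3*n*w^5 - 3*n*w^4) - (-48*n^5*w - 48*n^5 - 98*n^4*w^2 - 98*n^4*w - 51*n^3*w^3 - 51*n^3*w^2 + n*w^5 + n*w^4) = -240*n^5*w - 240*n^5 + 38*n^4*w^2 + 38*n^4*w + 135*n^3*w^3 + 135*n^3*w^2 + 15*n^2*w^4 + 15*n^2*w^3 - 4*n*w^5 - 4*n*w^4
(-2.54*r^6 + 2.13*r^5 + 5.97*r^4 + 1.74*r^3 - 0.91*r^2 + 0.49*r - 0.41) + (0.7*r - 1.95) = -2.54*r^6 + 2.13*r^5 + 5.97*r^4 + 1.74*r^3 - 0.91*r^2 + 1.19*r - 2.36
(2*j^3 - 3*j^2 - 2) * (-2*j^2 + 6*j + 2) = -4*j^5 + 18*j^4 - 14*j^3 - 2*j^2 - 12*j - 4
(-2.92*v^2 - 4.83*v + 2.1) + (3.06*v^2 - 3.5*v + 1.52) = 0.14*v^2 - 8.33*v + 3.62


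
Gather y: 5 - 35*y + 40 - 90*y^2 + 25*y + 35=-90*y^2 - 10*y + 80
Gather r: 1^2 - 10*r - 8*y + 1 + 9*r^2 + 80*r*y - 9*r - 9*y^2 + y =9*r^2 + r*(80*y - 19) - 9*y^2 - 7*y + 2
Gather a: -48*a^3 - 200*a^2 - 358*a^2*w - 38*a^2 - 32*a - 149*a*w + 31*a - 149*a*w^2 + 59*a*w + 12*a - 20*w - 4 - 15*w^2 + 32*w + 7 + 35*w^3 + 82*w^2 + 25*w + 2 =-48*a^3 + a^2*(-358*w - 238) + a*(-149*w^2 - 90*w + 11) + 35*w^3 + 67*w^2 + 37*w + 5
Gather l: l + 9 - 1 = l + 8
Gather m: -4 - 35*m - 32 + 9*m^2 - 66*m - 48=9*m^2 - 101*m - 84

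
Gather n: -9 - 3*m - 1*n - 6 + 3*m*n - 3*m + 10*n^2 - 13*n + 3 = -6*m + 10*n^2 + n*(3*m - 14) - 12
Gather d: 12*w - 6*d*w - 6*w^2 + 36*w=-6*d*w - 6*w^2 + 48*w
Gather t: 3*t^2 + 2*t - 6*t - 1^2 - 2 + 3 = 3*t^2 - 4*t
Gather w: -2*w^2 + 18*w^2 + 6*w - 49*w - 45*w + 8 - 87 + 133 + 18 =16*w^2 - 88*w + 72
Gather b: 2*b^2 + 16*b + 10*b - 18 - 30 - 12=2*b^2 + 26*b - 60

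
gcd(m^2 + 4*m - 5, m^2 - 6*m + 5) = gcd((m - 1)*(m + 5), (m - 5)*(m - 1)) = m - 1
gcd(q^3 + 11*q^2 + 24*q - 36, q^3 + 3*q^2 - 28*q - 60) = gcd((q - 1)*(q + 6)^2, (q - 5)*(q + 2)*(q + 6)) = q + 6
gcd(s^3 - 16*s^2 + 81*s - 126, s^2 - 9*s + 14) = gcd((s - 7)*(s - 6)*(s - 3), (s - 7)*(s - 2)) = s - 7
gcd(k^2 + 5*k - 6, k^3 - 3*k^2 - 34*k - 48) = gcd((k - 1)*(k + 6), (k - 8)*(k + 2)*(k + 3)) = 1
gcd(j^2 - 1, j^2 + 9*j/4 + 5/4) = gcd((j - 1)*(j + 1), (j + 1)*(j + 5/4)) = j + 1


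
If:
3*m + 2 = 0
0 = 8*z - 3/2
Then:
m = -2/3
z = 3/16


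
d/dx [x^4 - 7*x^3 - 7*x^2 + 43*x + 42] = 4*x^3 - 21*x^2 - 14*x + 43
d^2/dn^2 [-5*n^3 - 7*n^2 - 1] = -30*n - 14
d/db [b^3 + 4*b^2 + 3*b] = 3*b^2 + 8*b + 3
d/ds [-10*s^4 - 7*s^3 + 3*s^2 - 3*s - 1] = -40*s^3 - 21*s^2 + 6*s - 3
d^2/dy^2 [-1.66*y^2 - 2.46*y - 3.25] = -3.32000000000000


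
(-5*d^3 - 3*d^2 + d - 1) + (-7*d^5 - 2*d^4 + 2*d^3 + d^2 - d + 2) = -7*d^5 - 2*d^4 - 3*d^3 - 2*d^2 + 1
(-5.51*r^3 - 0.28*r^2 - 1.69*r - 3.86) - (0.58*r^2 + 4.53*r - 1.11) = -5.51*r^3 - 0.86*r^2 - 6.22*r - 2.75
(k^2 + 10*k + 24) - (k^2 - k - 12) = 11*k + 36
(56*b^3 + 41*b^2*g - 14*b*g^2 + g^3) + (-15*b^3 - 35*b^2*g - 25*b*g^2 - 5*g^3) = 41*b^3 + 6*b^2*g - 39*b*g^2 - 4*g^3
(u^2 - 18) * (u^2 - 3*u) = u^4 - 3*u^3 - 18*u^2 + 54*u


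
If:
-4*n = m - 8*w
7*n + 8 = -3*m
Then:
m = -56*w/5 - 32/5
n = 24*w/5 + 8/5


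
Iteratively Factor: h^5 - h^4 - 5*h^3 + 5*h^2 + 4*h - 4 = (h - 2)*(h^4 + h^3 - 3*h^2 - h + 2) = (h - 2)*(h - 1)*(h^3 + 2*h^2 - h - 2) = (h - 2)*(h - 1)*(h + 1)*(h^2 + h - 2) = (h - 2)*(h - 1)*(h + 1)*(h + 2)*(h - 1)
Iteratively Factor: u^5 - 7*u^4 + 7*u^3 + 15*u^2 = (u - 5)*(u^4 - 2*u^3 - 3*u^2) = u*(u - 5)*(u^3 - 2*u^2 - 3*u) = u*(u - 5)*(u - 3)*(u^2 + u) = u^2*(u - 5)*(u - 3)*(u + 1)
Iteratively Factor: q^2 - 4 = (q - 2)*(q + 2)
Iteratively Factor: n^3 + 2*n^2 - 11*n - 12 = (n + 4)*(n^2 - 2*n - 3) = (n + 1)*(n + 4)*(n - 3)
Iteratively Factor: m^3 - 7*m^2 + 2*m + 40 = (m - 4)*(m^2 - 3*m - 10) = (m - 4)*(m + 2)*(m - 5)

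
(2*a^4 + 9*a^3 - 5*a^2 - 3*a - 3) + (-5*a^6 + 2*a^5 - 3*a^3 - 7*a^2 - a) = -5*a^6 + 2*a^5 + 2*a^4 + 6*a^3 - 12*a^2 - 4*a - 3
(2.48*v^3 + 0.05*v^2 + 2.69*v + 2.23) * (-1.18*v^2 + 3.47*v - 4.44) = -2.9264*v^5 + 8.5466*v^4 - 14.0119*v^3 + 6.4809*v^2 - 4.2055*v - 9.9012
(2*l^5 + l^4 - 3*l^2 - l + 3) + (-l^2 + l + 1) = 2*l^5 + l^4 - 4*l^2 + 4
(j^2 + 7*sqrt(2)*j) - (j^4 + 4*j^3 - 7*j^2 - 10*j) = -j^4 - 4*j^3 + 8*j^2 + 7*sqrt(2)*j + 10*j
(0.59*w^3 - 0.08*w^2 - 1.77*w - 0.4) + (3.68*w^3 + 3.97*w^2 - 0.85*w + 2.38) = 4.27*w^3 + 3.89*w^2 - 2.62*w + 1.98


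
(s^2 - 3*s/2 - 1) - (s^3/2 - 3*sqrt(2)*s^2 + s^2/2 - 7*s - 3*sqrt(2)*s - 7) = -s^3/2 + s^2/2 + 3*sqrt(2)*s^2 + 3*sqrt(2)*s + 11*s/2 + 6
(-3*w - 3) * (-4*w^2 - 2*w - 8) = 12*w^3 + 18*w^2 + 30*w + 24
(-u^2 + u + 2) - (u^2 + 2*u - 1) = -2*u^2 - u + 3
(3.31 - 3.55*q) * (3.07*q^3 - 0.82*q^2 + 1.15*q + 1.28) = -10.8985*q^4 + 13.0727*q^3 - 6.7967*q^2 - 0.7375*q + 4.2368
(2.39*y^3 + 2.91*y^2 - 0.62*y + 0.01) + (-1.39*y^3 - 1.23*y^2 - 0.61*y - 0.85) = 1.0*y^3 + 1.68*y^2 - 1.23*y - 0.84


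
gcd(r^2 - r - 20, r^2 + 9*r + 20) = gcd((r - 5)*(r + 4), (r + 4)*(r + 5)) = r + 4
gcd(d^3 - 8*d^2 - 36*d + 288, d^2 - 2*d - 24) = d - 6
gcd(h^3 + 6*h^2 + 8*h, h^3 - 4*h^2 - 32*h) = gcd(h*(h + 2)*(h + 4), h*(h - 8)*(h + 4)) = h^2 + 4*h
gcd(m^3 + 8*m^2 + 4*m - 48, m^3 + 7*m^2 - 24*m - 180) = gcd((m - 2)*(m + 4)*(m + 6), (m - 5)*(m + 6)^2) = m + 6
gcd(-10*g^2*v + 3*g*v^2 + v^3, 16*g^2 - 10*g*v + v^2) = -2*g + v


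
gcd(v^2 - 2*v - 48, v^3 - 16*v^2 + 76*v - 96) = v - 8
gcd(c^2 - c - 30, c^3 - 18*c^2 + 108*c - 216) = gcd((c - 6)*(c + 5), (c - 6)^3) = c - 6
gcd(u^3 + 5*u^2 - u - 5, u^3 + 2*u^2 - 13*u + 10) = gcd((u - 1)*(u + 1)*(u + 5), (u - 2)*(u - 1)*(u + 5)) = u^2 + 4*u - 5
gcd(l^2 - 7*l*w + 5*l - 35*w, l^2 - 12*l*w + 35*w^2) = -l + 7*w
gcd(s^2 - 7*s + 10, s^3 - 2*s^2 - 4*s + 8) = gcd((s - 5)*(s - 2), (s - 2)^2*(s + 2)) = s - 2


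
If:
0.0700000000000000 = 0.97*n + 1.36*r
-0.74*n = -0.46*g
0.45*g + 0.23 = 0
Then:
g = -0.51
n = -0.32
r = 0.28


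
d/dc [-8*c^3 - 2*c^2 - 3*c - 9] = -24*c^2 - 4*c - 3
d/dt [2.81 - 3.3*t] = -3.30000000000000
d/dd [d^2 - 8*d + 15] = 2*d - 8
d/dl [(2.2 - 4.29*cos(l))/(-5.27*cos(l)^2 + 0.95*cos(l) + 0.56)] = (22.6083*cos(l)^2 - 23.188*cos(l) + 4.4924)*sin(l)/(27.7729*cos(l)^4 - 10.013*cos(l)^3 - 4.9999*cos(l)^2 + 1.064*cos(l) + 0.3136)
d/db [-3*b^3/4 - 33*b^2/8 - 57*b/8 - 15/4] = -9*b^2/4 - 33*b/4 - 57/8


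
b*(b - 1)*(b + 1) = b^3 - b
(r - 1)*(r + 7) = r^2 + 6*r - 7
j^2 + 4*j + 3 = (j + 1)*(j + 3)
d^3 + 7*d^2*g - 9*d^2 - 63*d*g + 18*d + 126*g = (d - 6)*(d - 3)*(d + 7*g)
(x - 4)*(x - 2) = x^2 - 6*x + 8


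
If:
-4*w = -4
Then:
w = 1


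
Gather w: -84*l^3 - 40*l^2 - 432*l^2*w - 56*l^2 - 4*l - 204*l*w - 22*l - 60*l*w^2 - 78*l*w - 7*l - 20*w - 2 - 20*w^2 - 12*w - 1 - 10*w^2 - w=-84*l^3 - 96*l^2 - 33*l + w^2*(-60*l - 30) + w*(-432*l^2 - 282*l - 33) - 3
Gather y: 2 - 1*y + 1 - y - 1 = 2 - 2*y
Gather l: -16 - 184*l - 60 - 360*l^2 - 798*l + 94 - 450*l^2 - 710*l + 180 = -810*l^2 - 1692*l + 198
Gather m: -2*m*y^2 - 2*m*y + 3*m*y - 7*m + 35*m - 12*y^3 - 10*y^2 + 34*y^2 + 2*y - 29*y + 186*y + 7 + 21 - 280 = m*(-2*y^2 + y + 28) - 12*y^3 + 24*y^2 + 159*y - 252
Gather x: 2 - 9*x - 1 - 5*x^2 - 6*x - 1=-5*x^2 - 15*x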